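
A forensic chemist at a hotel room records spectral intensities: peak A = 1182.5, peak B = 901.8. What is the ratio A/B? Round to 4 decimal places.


Spectral peak ratio:
Peak A = 1182.5 counts
Peak B = 901.8 counts
Ratio = 1182.5 / 901.8 = 1.3113

1.3113


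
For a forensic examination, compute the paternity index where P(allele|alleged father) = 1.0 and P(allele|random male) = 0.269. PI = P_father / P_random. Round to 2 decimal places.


Paternity Index calculation:
PI = P(allele|father) / P(allele|random)
PI = 1.0 / 0.269
PI = 3.72

3.72


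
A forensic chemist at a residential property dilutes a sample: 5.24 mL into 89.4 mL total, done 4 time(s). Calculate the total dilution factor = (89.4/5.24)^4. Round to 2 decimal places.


Dilution factor calculation:
Single dilution = V_total / V_sample = 89.4 / 5.24 ≈ 17.061069
Number of dilutions = 4
Total DF = (89.4 / 5.24)^4 (full precision, rounded at the end) = 84727.60

84727.60


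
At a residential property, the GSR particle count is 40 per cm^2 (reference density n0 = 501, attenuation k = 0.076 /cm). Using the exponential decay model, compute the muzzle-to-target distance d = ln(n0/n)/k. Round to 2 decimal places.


GSR distance calculation:
n0/n = 501 / 40 = 12.525
ln(n0/n) = 2.527727
d = 2.527727 / 0.076 = 33.26 cm

33.26


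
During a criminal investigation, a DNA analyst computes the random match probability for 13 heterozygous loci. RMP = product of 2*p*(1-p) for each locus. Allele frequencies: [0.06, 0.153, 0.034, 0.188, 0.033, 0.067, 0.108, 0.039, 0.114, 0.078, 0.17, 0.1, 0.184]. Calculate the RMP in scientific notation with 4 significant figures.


Computing RMP for 13 loci:
Locus 1: 2 * 0.06 * 0.94 = 0.1128
Locus 2: 2 * 0.153 * 0.847 = 0.259182
Locus 3: 2 * 0.034 * 0.966 = 0.065688
Locus 4: 2 * 0.188 * 0.812 = 0.305312
Locus 5: 2 * 0.033 * 0.967 = 0.063822
Locus 6: 2 * 0.067 * 0.933 = 0.125022
Locus 7: 2 * 0.108 * 0.892 = 0.192672
Locus 8: 2 * 0.039 * 0.961 = 0.074958
Locus 9: 2 * 0.114 * 0.886 = 0.202008
Locus 10: 2 * 0.078 * 0.922 = 0.143832
Locus 11: 2 * 0.17 * 0.83 = 0.2822
Locus 12: 2 * 0.1 * 0.9 = 0.18
Locus 13: 2 * 0.184 * 0.816 = 0.300288
RMP = 2.995e-11

2.995e-11


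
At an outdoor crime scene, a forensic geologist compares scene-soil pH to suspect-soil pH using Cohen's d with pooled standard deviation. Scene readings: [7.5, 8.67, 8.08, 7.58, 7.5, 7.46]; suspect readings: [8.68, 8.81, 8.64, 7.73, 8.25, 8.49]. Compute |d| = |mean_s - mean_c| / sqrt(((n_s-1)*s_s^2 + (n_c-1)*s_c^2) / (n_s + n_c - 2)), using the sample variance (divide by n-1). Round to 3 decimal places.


Pooled-variance Cohen's d for soil pH comparison:
Scene mean = 46.79 / 6 = 7.798333
Suspect mean = 50.6 / 6 = 8.433333
Scene sample variance s_s^2 = 0.235857
Suspect sample variance s_c^2 = 0.155387
Pooled variance = ((n_s-1)*s_s^2 + (n_c-1)*s_c^2) / (n_s + n_c - 2) = 0.195622
Pooled SD = sqrt(0.195622) = 0.442292
Mean difference = -0.635
|d| = |-0.635| / 0.442292 = 1.436

1.436


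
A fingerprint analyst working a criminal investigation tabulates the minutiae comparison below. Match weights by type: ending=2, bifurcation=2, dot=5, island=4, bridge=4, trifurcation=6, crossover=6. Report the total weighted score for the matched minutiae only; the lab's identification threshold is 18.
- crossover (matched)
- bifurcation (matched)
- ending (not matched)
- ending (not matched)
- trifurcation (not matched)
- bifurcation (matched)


Weighted minutiae match score:
  crossover: matched, +6 (running total 6)
  bifurcation: matched, +2 (running total 8)
  ending: not matched, +0
  ending: not matched, +0
  trifurcation: not matched, +0
  bifurcation: matched, +2 (running total 10)
Total score = 10
Threshold = 18; verdict = inconclusive

10


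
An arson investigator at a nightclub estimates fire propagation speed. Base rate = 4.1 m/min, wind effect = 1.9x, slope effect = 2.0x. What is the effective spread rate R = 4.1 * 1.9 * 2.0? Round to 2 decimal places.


Fire spread rate calculation:
R = R0 * wind_factor * slope_factor
= 4.1 * 1.9 * 2.0
= 7.79 * 2.0
= 15.58 m/min

15.58


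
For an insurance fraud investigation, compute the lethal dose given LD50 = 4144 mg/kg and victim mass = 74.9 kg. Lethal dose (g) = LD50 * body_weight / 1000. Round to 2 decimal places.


Lethal dose calculation:
Lethal dose = LD50 * body_weight / 1000
= 4144 * 74.9 / 1000
= 310385.6 / 1000
= 310.39 g

310.39


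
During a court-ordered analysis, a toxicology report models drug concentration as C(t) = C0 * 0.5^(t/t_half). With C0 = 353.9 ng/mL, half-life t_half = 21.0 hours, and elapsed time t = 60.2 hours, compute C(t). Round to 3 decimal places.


Drug concentration decay:
Number of half-lives = t / t_half = 60.2 / 21.0 = 2.866667
Decay factor = 0.5^2.866667 = 0.13710309
C(t) = 353.9 * 0.13710309 = 48.521 ng/mL

48.521


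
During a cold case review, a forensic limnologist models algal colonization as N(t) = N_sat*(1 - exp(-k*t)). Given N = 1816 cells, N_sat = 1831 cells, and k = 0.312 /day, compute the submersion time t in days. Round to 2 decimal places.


PMSI from diatom colonization curve:
N / N_sat = 1816 / 1831 = 0.991808
1 - N/N_sat = 0.008192
ln(1 - N/N_sat) = -4.804597
t = -ln(1 - N/N_sat) / k = -(-4.804597) / 0.312 = 15.40 days

15.40


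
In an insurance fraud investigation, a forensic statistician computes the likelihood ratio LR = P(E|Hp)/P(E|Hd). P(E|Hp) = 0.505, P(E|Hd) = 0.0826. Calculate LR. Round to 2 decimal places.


Likelihood ratio calculation:
LR = P(E|Hp) / P(E|Hd)
LR = 0.505 / 0.0826
LR = 6.11

6.11


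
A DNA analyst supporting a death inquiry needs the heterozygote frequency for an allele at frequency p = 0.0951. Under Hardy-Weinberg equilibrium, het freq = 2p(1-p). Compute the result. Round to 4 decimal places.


Hardy-Weinberg heterozygote frequency:
q = 1 - p = 1 - 0.0951 = 0.9049
2pq = 2 * 0.0951 * 0.9049 = 0.1721

0.1721


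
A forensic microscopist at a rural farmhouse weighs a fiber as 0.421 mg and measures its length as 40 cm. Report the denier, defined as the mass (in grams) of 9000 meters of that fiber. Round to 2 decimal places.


Denier calculation:
Mass in grams = 0.421 mg / 1000 = 0.000421 g
Length in meters = 40 cm / 100 = 0.4 m
Linear density = mass / length = 0.000421 / 0.4 = 0.0010525 g/m
Denier = (g/m) * 9000 = 0.0010525 * 9000 = 9.47

9.47


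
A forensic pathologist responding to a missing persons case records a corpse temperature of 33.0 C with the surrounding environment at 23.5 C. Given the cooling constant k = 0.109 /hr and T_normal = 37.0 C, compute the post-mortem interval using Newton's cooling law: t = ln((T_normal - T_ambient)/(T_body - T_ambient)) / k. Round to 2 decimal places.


Using Newton's law of cooling:
t = ln((T_normal - T_ambient) / (T_body - T_ambient)) / k
T_normal - T_ambient = 13.5
T_body - T_ambient = 9.5
Ratio = 1.421053
ln(ratio) = 0.351398
t = 0.351398 / 0.109 = 3.22 hours

3.22


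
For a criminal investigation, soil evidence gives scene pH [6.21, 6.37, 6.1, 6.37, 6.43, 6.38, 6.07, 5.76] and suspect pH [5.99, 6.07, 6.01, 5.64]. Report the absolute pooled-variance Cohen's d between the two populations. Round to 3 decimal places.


Pooled-variance Cohen's d for soil pH comparison:
Scene mean = 49.69 / 8 = 6.21125
Suspect mean = 23.71 / 4 = 5.9275
Scene sample variance s_s^2 = 0.051813
Suspect sample variance s_c^2 = 0.037892
Pooled variance = ((n_s-1)*s_s^2 + (n_c-1)*s_c^2) / (n_s + n_c - 2) = 0.047636
Pooled SD = sqrt(0.047636) = 0.218257
Mean difference = 0.28375
|d| = |0.28375| / 0.218257 = 1.300

1.300


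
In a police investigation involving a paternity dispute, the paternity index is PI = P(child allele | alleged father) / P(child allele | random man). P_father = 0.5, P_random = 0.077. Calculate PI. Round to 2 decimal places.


Paternity Index calculation:
PI = P(allele|father) / P(allele|random)
PI = 0.5 / 0.077
PI = 6.49

6.49


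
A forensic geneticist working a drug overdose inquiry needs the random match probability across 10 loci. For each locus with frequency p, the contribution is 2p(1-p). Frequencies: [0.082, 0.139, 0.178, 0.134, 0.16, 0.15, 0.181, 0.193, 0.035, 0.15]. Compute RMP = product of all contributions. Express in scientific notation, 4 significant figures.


Computing RMP for 10 loci:
Locus 1: 2 * 0.082 * 0.918 = 0.150552
Locus 2: 2 * 0.139 * 0.861 = 0.239358
Locus 3: 2 * 0.178 * 0.822 = 0.292632
Locus 4: 2 * 0.134 * 0.866 = 0.232088
Locus 5: 2 * 0.16 * 0.84 = 0.2688
Locus 6: 2 * 0.15 * 0.85 = 0.255
Locus 7: 2 * 0.181 * 0.819 = 0.296478
Locus 8: 2 * 0.193 * 0.807 = 0.311502
Locus 9: 2 * 0.035 * 0.965 = 0.06755
Locus 10: 2 * 0.15 * 0.85 = 0.255
RMP = 2.669e-07

2.669e-07


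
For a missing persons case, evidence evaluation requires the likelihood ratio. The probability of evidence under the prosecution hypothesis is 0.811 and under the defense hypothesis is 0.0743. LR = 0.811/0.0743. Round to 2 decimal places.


Likelihood ratio calculation:
LR = P(E|Hp) / P(E|Hd)
LR = 0.811 / 0.0743
LR = 10.92

10.92


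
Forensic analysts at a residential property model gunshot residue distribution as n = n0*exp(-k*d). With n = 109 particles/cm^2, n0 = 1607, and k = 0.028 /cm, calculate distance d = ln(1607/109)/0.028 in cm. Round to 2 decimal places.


GSR distance calculation:
n0/n = 1607 / 109 = 14.743119
ln(n0/n) = 2.690776
d = 2.690776 / 0.028 = 96.10 cm

96.10


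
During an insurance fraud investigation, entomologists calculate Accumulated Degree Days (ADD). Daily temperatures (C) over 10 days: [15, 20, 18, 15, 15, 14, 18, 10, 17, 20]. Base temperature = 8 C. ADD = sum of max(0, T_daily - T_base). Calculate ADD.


Computing ADD day by day:
Day 1: max(0, 15 - 8) = 7
Day 2: max(0, 20 - 8) = 12
Day 3: max(0, 18 - 8) = 10
Day 4: max(0, 15 - 8) = 7
Day 5: max(0, 15 - 8) = 7
Day 6: max(0, 14 - 8) = 6
Day 7: max(0, 18 - 8) = 10
Day 8: max(0, 10 - 8) = 2
Day 9: max(0, 17 - 8) = 9
Day 10: max(0, 20 - 8) = 12
Total ADD = 82

82


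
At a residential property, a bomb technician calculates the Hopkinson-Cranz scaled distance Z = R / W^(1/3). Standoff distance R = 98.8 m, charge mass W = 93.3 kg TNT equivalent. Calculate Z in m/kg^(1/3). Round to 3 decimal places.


Scaled distance calculation:
W^(1/3) = 93.3^(1/3) = 4.535521
Z = R / W^(1/3) = 98.8 / 4.535521
Z = 21.784 m/kg^(1/3)

21.784


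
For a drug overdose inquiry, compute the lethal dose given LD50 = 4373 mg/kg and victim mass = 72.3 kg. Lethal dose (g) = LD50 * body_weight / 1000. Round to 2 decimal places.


Lethal dose calculation:
Lethal dose = LD50 * body_weight / 1000
= 4373 * 72.3 / 1000
= 316167.9 / 1000
= 316.17 g

316.17


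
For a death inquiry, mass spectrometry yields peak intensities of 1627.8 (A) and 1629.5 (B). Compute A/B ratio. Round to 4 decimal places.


Spectral peak ratio:
Peak A = 1627.8 counts
Peak B = 1629.5 counts
Ratio = 1627.8 / 1629.5 = 0.9990

0.9990


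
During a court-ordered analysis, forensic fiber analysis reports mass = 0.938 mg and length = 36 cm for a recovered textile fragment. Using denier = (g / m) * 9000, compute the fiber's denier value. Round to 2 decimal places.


Denier calculation:
Mass in grams = 0.938 mg / 1000 = 0.000938 g
Length in meters = 36 cm / 100 = 0.36 m
Linear density = mass / length = 0.000938 / 0.36 = 0.00260556 g/m
Denier = (g/m) * 9000 = 0.00260556 * 9000 = 23.45

23.45


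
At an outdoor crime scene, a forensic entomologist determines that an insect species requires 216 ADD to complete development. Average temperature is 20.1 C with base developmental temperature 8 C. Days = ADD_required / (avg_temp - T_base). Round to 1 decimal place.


Insect development time:
Effective temperature = avg_temp - T_base = 20.1 - 8 = 12.1 C
Days = ADD / effective_temp = 216 / 12.1 = 17.9 days

17.9


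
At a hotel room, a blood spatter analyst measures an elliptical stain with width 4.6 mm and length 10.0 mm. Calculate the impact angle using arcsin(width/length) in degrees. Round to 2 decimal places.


Blood spatter impact angle calculation:
width / length = 4.6 / 10.0 = 0.46
angle = arcsin(0.46)
angle = 27.39 degrees

27.39


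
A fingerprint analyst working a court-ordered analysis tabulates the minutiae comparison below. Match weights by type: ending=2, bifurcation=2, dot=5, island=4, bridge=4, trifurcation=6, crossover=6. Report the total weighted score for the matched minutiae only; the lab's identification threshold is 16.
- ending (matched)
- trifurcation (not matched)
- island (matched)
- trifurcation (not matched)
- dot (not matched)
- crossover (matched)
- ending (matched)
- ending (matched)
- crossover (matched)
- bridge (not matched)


Weighted minutiae match score:
  ending: matched, +2 (running total 2)
  trifurcation: not matched, +0
  island: matched, +4 (running total 6)
  trifurcation: not matched, +0
  dot: not matched, +0
  crossover: matched, +6 (running total 12)
  ending: matched, +2 (running total 14)
  ending: matched, +2 (running total 16)
  crossover: matched, +6 (running total 22)
  bridge: not matched, +0
Total score = 22
Threshold = 16; verdict = identification

22


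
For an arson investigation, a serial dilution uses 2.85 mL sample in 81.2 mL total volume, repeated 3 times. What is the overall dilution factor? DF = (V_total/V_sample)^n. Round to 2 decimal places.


Dilution factor calculation:
Single dilution = V_total / V_sample = 81.2 / 2.85 ≈ 28.491228
Number of dilutions = 3
Total DF = (81.2 / 2.85)^3 (full precision, rounded at the end) = 23127.76

23127.76


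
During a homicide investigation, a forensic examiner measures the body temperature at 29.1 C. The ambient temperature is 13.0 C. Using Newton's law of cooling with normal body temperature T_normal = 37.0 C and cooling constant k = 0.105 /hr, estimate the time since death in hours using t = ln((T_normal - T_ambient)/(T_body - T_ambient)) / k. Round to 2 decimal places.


Using Newton's law of cooling:
t = ln((T_normal - T_ambient) / (T_body - T_ambient)) / k
T_normal - T_ambient = 24.0
T_body - T_ambient = 16.1
Ratio = 1.490683
ln(ratio) = 0.399234
t = 0.399234 / 0.105 = 3.80 hours

3.80


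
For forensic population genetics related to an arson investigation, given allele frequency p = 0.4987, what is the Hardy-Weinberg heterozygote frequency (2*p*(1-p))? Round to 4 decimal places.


Hardy-Weinberg heterozygote frequency:
q = 1 - p = 1 - 0.4987 = 0.5013
2pq = 2 * 0.4987 * 0.5013 = 0.5000

0.5000


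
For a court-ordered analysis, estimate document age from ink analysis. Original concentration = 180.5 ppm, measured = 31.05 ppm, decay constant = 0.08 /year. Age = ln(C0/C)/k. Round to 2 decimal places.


Document age estimation:
C0/C = 180.5 / 31.05 = 5.813205
ln(C0/C) = 1.760132
t = 1.760132 / 0.08 = 22.00 years

22.00


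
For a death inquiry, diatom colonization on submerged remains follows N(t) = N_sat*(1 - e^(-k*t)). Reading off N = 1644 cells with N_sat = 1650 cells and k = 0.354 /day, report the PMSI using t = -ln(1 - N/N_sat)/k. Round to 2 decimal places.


PMSI from diatom colonization curve:
N / N_sat = 1644 / 1650 = 0.996364
1 - N/N_sat = 0.003636
ln(1 - N/N_sat) = -5.616871
t = -ln(1 - N/N_sat) / k = -(-5.616871) / 0.354 = 15.87 days

15.87


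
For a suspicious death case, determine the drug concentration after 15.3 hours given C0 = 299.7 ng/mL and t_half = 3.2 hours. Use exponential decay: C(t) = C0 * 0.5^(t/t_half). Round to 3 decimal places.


Drug concentration decay:
Number of half-lives = t / t_half = 15.3 / 3.2 = 4.78125
Decay factor = 0.5^4.78125 = 0.0363664
C(t) = 299.7 * 0.0363664 = 10.899 ng/mL

10.899


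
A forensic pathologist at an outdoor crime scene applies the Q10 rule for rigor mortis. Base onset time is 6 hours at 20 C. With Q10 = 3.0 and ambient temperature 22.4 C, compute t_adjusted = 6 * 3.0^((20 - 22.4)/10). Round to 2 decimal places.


Rigor mortis time adjustment:
Exponent = (T_ref - T_actual) / 10 = (20 - 22.4) / 10 = -0.24
Q10 factor = 3.0^-0.24 = 0.76823
t_adjusted = 6 * 0.76823 = 4.61 hours

4.61


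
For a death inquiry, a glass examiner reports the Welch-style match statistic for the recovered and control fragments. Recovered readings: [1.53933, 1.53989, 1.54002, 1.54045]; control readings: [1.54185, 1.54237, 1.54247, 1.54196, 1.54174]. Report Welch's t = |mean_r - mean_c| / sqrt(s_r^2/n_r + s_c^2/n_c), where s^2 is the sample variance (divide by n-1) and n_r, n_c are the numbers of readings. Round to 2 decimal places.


Welch's t-criterion for glass RI comparison:
Recovered mean = sum / n_r = 6.15969 / 4 = 1.5399225
Control mean = sum / n_c = 7.71039 / 5 = 1.542078
Recovered sample variance s_r^2 = 2.13292e-07
Control sample variance s_c^2 = 1.0477e-07
Welch SE (unpooled) = sqrt(s_r^2/n_r + s_c^2/n_c) = sqrt(5.33229e-08 + 2.0954e-08) = sqrt(7.42769e-08) = 0.000272538
|mean_r - mean_c| = 0.0021555
t = 0.0021555 / 0.000272538 = 7.91

7.91


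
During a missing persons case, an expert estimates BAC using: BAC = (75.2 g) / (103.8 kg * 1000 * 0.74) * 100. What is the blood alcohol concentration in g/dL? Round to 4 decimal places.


Applying the Widmark formula:
BAC = (dose_g / (body_wt * 1000 * r)) * 100
Denominator = 103.8 * 1000 * 0.74 = 76812
BAC = (75.2 / 76812) * 100
BAC = 0.0979 g/dL

0.0979


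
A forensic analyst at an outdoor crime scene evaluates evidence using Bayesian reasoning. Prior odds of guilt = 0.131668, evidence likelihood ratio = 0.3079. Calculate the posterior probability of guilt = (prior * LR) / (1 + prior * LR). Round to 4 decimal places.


Bayesian evidence evaluation:
Posterior odds = prior_odds * LR = 0.131668 * 0.3079 = 0.04054058
Posterior probability = posterior_odds / (1 + posterior_odds)
= 0.04054058 / (1 + 0.04054058)
= 0.04054058 / 1.04054058
= 0.0390

0.0390


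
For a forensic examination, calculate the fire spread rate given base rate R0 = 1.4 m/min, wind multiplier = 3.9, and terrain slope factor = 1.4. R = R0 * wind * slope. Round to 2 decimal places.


Fire spread rate calculation:
R = R0 * wind_factor * slope_factor
= 1.4 * 3.9 * 1.4
= 5.46 * 1.4
= 7.64 m/min

7.64


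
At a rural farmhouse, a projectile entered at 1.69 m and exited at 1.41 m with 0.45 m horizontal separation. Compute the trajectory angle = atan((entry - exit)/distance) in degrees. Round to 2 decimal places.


Bullet trajectory angle:
Height difference = 1.69 - 1.41 = 0.28 m
angle = atan(0.28 / 0.45)
angle = atan(0.622222)
angle = 31.89 degrees

31.89


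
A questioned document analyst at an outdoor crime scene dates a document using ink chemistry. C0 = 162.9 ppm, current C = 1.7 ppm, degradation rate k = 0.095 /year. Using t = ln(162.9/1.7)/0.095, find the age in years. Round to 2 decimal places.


Document age estimation:
C0/C = 162.9 / 1.7 = 95.823529
ln(C0/C) = 4.562508
t = 4.562508 / 0.095 = 48.03 years

48.03


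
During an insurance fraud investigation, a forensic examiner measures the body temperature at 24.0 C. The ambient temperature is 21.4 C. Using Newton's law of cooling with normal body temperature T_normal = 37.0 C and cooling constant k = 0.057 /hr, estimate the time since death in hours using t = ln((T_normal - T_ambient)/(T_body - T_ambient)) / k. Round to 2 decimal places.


Using Newton's law of cooling:
t = ln((T_normal - T_ambient) / (T_body - T_ambient)) / k
T_normal - T_ambient = 15.6
T_body - T_ambient = 2.6
Ratio = 6
ln(ratio) = 1.791759
t = 1.791759 / 0.057 = 31.43 hours

31.43


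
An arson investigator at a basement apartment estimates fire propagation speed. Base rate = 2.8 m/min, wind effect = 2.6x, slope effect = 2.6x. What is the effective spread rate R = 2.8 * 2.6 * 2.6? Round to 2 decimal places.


Fire spread rate calculation:
R = R0 * wind_factor * slope_factor
= 2.8 * 2.6 * 2.6
= 7.28 * 2.6
= 18.93 m/min

18.93


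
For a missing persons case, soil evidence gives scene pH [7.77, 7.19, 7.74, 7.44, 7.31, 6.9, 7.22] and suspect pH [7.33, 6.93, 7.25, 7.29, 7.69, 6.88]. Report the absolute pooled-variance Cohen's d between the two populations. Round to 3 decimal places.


Pooled-variance Cohen's d for soil pH comparison:
Scene mean = 51.57 / 7 = 7.367143
Suspect mean = 43.37 / 6 = 7.228333
Scene sample variance s_s^2 = 0.096857
Suspect sample variance s_c^2 = 0.087617
Pooled variance = ((n_s-1)*s_s^2 + (n_c-1)*s_c^2) / (n_s + n_c - 2) = 0.092657
Pooled SD = sqrt(0.092657) = 0.304396
Mean difference = 0.13881
|d| = |0.13881| / 0.304396 = 0.456

0.456


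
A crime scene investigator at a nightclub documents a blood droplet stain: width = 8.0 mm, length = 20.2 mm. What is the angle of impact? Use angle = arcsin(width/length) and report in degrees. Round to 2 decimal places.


Blood spatter impact angle calculation:
width / length = 8.0 / 20.2 = 0.39604
angle = arcsin(0.39604)
angle = 23.33 degrees

23.33


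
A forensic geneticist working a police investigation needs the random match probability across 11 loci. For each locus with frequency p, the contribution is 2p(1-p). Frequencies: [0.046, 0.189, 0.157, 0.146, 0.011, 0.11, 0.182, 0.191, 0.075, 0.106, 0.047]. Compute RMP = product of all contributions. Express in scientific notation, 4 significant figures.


Computing RMP for 11 loci:
Locus 1: 2 * 0.046 * 0.954 = 0.087768
Locus 2: 2 * 0.189 * 0.811 = 0.306558
Locus 3: 2 * 0.157 * 0.843 = 0.264702
Locus 4: 2 * 0.146 * 0.854 = 0.249368
Locus 5: 2 * 0.011 * 0.989 = 0.021758
Locus 6: 2 * 0.11 * 0.89 = 0.1958
Locus 7: 2 * 0.182 * 0.818 = 0.297752
Locus 8: 2 * 0.191 * 0.809 = 0.309038
Locus 9: 2 * 0.075 * 0.925 = 0.13875
Locus 10: 2 * 0.106 * 0.894 = 0.189528
Locus 11: 2 * 0.047 * 0.953 = 0.089582
RMP = 1.640e-09

1.640e-09


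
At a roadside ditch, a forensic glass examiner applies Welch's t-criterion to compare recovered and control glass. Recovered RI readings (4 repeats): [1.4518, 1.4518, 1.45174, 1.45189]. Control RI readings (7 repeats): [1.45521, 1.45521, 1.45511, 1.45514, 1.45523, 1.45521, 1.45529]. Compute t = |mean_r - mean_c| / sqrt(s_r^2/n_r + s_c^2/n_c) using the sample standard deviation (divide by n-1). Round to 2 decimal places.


Welch's t-criterion for glass RI comparison:
Recovered mean = sum / n_r = 5.80723 / 4 = 1.4518075
Control mean = sum / n_c = 10.1864 / 7 = 1.4552
Recovered sample variance s_r^2 = 3.825e-09
Control sample variance s_c^2 = 3.5e-09
Welch SE (unpooled) = sqrt(s_r^2/n_r + s_c^2/n_c) = sqrt(9.5625e-10 + 5e-10) = sqrt(1.45625e-09) = 3.81608e-05
|mean_r - mean_c| = 0.0033925
t = 0.0033925 / 3.81608e-05 = 88.90

88.90


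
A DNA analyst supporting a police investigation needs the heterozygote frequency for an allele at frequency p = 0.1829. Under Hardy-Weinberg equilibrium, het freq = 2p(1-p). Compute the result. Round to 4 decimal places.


Hardy-Weinberg heterozygote frequency:
q = 1 - p = 1 - 0.1829 = 0.8171
2pq = 2 * 0.1829 * 0.8171 = 0.2989

0.2989


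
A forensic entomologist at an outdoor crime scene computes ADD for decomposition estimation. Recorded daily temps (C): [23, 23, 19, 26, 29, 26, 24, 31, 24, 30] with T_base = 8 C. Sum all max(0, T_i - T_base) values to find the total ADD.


Computing ADD day by day:
Day 1: max(0, 23 - 8) = 15
Day 2: max(0, 23 - 8) = 15
Day 3: max(0, 19 - 8) = 11
Day 4: max(0, 26 - 8) = 18
Day 5: max(0, 29 - 8) = 21
Day 6: max(0, 26 - 8) = 18
Day 7: max(0, 24 - 8) = 16
Day 8: max(0, 31 - 8) = 23
Day 9: max(0, 24 - 8) = 16
Day 10: max(0, 30 - 8) = 22
Total ADD = 175

175


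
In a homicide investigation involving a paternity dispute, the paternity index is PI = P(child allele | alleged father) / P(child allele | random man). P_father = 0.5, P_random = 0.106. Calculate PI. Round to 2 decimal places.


Paternity Index calculation:
PI = P(allele|father) / P(allele|random)
PI = 0.5 / 0.106
PI = 4.72

4.72


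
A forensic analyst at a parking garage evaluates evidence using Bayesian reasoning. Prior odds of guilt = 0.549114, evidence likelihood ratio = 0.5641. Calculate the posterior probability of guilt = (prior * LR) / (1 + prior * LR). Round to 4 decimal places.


Bayesian evidence evaluation:
Posterior odds = prior_odds * LR = 0.549114 * 0.5641 = 0.3097552
Posterior probability = posterior_odds / (1 + posterior_odds)
= 0.3097552 / (1 + 0.3097552)
= 0.3097552 / 1.3097552
= 0.2365

0.2365


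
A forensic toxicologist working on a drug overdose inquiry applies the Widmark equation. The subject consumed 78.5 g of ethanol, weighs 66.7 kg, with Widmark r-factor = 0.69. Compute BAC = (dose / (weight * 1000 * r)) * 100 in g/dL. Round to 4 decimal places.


Applying the Widmark formula:
BAC = (dose_g / (body_wt * 1000 * r)) * 100
Denominator = 66.7 * 1000 * 0.69 = 46023
BAC = (78.5 / 46023) * 100
BAC = 0.1706 g/dL

0.1706


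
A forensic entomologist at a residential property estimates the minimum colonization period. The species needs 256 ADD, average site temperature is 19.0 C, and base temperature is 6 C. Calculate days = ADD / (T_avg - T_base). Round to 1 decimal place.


Insect development time:
Effective temperature = avg_temp - T_base = 19.0 - 6 = 13.0 C
Days = ADD / effective_temp = 256 / 13.0 = 19.7 days

19.7


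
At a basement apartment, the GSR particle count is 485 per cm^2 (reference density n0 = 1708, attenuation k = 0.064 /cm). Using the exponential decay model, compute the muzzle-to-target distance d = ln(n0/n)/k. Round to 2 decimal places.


GSR distance calculation:
n0/n = 1708 / 485 = 3.521649
ln(n0/n) = 1.258929
d = 1.258929 / 0.064 = 19.67 cm

19.67


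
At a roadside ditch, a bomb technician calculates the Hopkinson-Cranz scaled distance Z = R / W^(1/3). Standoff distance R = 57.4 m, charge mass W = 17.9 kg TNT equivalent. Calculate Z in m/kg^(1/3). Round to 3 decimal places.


Scaled distance calculation:
W^(1/3) = 17.9^(1/3) = 2.615879
Z = R / W^(1/3) = 57.4 / 2.615879
Z = 21.943 m/kg^(1/3)

21.943


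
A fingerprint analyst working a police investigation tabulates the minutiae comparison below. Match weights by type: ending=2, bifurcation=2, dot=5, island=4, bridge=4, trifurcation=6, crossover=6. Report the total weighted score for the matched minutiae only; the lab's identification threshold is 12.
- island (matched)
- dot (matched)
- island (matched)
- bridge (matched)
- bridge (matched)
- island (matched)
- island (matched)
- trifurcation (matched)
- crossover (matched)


Weighted minutiae match score:
  island: matched, +4 (running total 4)
  dot: matched, +5 (running total 9)
  island: matched, +4 (running total 13)
  bridge: matched, +4 (running total 17)
  bridge: matched, +4 (running total 21)
  island: matched, +4 (running total 25)
  island: matched, +4 (running total 29)
  trifurcation: matched, +6 (running total 35)
  crossover: matched, +6 (running total 41)
Total score = 41
Threshold = 12; verdict = identification

41


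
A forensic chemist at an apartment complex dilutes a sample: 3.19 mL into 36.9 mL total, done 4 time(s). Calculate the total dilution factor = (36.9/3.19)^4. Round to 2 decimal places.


Dilution factor calculation:
Single dilution = V_total / V_sample = 36.9 / 3.19 ≈ 11.567398
Number of dilutions = 4
Total DF = (36.9 / 3.19)^4 (full precision, rounded at the end) = 17903.70

17903.70


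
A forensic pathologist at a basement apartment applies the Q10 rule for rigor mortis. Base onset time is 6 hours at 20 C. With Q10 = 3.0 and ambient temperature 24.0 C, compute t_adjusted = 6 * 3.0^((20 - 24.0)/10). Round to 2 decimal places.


Rigor mortis time adjustment:
Exponent = (T_ref - T_actual) / 10 = (20 - 24.0) / 10 = -0.4
Q10 factor = 3.0^-0.4 = 0.64439
t_adjusted = 6 * 0.64439 = 3.87 hours

3.87


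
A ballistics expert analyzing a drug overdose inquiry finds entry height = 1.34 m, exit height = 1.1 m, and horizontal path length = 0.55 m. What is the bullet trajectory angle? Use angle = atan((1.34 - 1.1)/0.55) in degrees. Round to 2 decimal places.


Bullet trajectory angle:
Height difference = 1.34 - 1.1 = 0.24 m
angle = atan(0.24 / 0.55)
angle = atan(0.436364)
angle = 23.57 degrees

23.57


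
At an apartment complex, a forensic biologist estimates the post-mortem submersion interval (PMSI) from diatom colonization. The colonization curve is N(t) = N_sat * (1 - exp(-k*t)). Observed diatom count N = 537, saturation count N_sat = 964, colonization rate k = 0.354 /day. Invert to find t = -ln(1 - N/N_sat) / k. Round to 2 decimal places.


PMSI from diatom colonization curve:
N / N_sat = 537 / 964 = 0.557054
1 - N/N_sat = 0.442946
ln(1 - N/N_sat) = -0.814307
t = -ln(1 - N/N_sat) / k = -(-0.814307) / 0.354 = 2.30 days

2.30


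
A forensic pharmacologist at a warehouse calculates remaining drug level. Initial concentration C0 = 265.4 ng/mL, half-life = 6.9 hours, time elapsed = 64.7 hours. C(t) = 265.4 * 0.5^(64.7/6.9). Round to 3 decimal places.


Drug concentration decay:
Number of half-lives = t / t_half = 64.7 / 6.9 = 9.376812
Decay factor = 0.5^9.376812 = 0.00150417
C(t) = 265.4 * 0.00150417 = 0.399 ng/mL

0.399


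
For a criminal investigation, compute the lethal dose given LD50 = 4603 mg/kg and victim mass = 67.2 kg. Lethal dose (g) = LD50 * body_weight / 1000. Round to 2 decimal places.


Lethal dose calculation:
Lethal dose = LD50 * body_weight / 1000
= 4603 * 67.2 / 1000
= 309321.6 / 1000
= 309.32 g

309.32


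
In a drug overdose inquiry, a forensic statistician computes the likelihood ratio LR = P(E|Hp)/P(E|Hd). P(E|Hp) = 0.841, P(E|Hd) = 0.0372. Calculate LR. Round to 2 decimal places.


Likelihood ratio calculation:
LR = P(E|Hp) / P(E|Hd)
LR = 0.841 / 0.0372
LR = 22.61

22.61


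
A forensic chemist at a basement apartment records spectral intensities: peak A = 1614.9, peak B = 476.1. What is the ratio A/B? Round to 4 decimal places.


Spectral peak ratio:
Peak A = 1614.9 counts
Peak B = 476.1 counts
Ratio = 1614.9 / 476.1 = 3.3919

3.3919


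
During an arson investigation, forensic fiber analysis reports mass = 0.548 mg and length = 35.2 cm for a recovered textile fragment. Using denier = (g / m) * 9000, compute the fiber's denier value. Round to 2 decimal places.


Denier calculation:
Mass in grams = 0.548 mg / 1000 = 0.000548 g
Length in meters = 35.2 cm / 100 = 0.352 m
Linear density = mass / length = 0.000548 / 0.352 = 0.00155682 g/m
Denier = (g/m) * 9000 = 0.00155682 * 9000 = 14.01

14.01


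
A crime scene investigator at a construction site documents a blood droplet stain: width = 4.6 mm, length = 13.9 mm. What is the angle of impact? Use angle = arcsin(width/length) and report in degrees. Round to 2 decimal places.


Blood spatter impact angle calculation:
width / length = 4.6 / 13.9 = 0.330935
angle = arcsin(0.330935)
angle = 19.33 degrees

19.33


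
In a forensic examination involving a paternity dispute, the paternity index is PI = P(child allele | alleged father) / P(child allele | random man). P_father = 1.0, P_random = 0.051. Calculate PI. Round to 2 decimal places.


Paternity Index calculation:
PI = P(allele|father) / P(allele|random)
PI = 1.0 / 0.051
PI = 19.61

19.61


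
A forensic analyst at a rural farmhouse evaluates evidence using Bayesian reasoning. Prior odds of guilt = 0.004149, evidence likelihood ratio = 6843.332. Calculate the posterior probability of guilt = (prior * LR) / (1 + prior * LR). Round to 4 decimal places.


Bayesian evidence evaluation:
Posterior odds = prior_odds * LR = 0.004149 * 6843.332 = 28.39298
Posterior probability = posterior_odds / (1 + posterior_odds)
= 28.39298 / (1 + 28.39298)
= 28.39298 / 29.39298
= 0.9660

0.9660


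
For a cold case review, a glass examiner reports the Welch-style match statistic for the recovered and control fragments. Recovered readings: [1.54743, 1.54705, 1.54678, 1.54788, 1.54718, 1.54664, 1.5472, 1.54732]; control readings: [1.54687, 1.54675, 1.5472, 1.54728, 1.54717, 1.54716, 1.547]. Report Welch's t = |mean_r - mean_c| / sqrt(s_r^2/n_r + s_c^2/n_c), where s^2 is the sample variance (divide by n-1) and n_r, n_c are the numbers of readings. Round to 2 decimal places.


Welch's t-criterion for glass RI comparison:
Recovered mean = sum / n_r = 12.37748 / 8 = 1.547185
Control mean = sum / n_c = 10.82943 / 7 = 1.5470614
Recovered sample variance s_r^2 = 1.48686e-07
Control sample variance s_c^2 = 3.76476e-08
Welch SE (unpooled) = sqrt(s_r^2/n_r + s_c^2/n_c) = sqrt(1.85857e-08 + 5.37823e-09) = sqrt(2.39639e-08) = 0.000154803
|mean_r - mean_c| = 0.000123571
t = 0.000123571 / 0.000154803 = 0.80

0.80


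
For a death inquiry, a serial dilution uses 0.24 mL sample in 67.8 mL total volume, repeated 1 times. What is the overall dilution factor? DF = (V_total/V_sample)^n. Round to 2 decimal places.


Dilution factor calculation:
Single dilution = V_total / V_sample = 67.8 / 0.24 ≈ 282.5
Number of dilutions = 1
Total DF = (67.8 / 0.24)^1 (full precision, rounded at the end) = 282.50

282.50


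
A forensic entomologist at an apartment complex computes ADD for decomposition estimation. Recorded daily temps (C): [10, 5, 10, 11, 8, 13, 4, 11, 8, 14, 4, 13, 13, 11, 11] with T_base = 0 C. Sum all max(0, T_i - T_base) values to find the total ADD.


Computing ADD day by day:
Day 1: max(0, 10 - 0) = 10
Day 2: max(0, 5 - 0) = 5
Day 3: max(0, 10 - 0) = 10
Day 4: max(0, 11 - 0) = 11
Day 5: max(0, 8 - 0) = 8
Day 6: max(0, 13 - 0) = 13
Day 7: max(0, 4 - 0) = 4
Day 8: max(0, 11 - 0) = 11
Day 9: max(0, 8 - 0) = 8
Day 10: max(0, 14 - 0) = 14
Day 11: max(0, 4 - 0) = 4
Day 12: max(0, 13 - 0) = 13
Day 13: max(0, 13 - 0) = 13
Day 14: max(0, 11 - 0) = 11
Day 15: max(0, 11 - 0) = 11
Total ADD = 146

146


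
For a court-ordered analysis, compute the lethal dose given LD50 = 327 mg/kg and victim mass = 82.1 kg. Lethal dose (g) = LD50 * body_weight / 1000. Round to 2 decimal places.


Lethal dose calculation:
Lethal dose = LD50 * body_weight / 1000
= 327 * 82.1 / 1000
= 26846.7 / 1000
= 26.85 g

26.85


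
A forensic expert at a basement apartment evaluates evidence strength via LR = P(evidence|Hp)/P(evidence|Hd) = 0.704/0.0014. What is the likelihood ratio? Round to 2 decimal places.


Likelihood ratio calculation:
LR = P(E|Hp) / P(E|Hd)
LR = 0.704 / 0.0014
LR = 502.86

502.86


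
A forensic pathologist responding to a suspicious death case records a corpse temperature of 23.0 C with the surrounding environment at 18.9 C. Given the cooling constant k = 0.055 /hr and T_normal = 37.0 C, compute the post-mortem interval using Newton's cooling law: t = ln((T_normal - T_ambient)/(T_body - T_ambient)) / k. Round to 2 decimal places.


Using Newton's law of cooling:
t = ln((T_normal - T_ambient) / (T_body - T_ambient)) / k
T_normal - T_ambient = 18.1
T_body - T_ambient = 4.1
Ratio = 4.414634
ln(ratio) = 1.484925
t = 1.484925 / 0.055 = 27.00 hours

27.00


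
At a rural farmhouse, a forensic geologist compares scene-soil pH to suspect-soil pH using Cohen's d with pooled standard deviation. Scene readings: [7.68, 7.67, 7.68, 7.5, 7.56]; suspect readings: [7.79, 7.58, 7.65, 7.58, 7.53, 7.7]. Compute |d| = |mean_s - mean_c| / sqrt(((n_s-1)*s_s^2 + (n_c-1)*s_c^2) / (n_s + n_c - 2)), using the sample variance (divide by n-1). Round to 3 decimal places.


Pooled-variance Cohen's d for soil pH comparison:
Scene mean = 38.09 / 5 = 7.618
Suspect mean = 45.83 / 6 = 7.638333
Scene sample variance s_s^2 = 0.00692
Suspect sample variance s_c^2 = 0.009097
Pooled variance = ((n_s-1)*s_s^2 + (n_c-1)*s_c^2) / (n_s + n_c - 2) = 0.008129
Pooled SD = sqrt(0.008129) = 0.090161
Mean difference = -0.020333
|d| = |-0.020333| / 0.090161 = 0.226

0.226


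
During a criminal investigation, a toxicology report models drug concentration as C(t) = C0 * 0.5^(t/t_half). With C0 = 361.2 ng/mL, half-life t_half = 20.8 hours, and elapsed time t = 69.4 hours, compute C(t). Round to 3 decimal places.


Drug concentration decay:
Number of half-lives = t / t_half = 69.4 / 20.8 = 3.336538
Decay factor = 0.5^3.336538 = 0.09899243
C(t) = 361.2 * 0.09899243 = 35.756 ng/mL

35.756


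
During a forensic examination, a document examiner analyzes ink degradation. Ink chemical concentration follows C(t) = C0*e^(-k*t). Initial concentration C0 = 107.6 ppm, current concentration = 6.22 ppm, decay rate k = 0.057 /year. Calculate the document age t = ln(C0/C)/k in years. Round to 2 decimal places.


Document age estimation:
C0/C = 107.6 / 6.22 = 17.299035
ln(C0/C) = 2.850651
t = 2.850651 / 0.057 = 50.01 years

50.01


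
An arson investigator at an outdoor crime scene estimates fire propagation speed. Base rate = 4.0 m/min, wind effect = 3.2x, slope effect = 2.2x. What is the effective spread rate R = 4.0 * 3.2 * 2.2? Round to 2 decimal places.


Fire spread rate calculation:
R = R0 * wind_factor * slope_factor
= 4.0 * 3.2 * 2.2
= 12.8 * 2.2
= 28.16 m/min

28.16


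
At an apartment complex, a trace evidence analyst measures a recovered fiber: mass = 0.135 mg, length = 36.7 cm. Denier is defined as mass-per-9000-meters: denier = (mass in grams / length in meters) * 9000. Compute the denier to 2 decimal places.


Denier calculation:
Mass in grams = 0.135 mg / 1000 = 0.000135 g
Length in meters = 36.7 cm / 100 = 0.367 m
Linear density = mass / length = 0.000135 / 0.367 = 0.00036785 g/m
Denier = (g/m) * 9000 = 0.00036785 * 9000 = 3.31

3.31


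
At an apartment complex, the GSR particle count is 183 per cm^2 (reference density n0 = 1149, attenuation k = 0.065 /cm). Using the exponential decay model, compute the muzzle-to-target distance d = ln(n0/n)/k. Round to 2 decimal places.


GSR distance calculation:
n0/n = 1149 / 183 = 6.278689
ln(n0/n) = 1.837161
d = 1.837161 / 0.065 = 28.26 cm

28.26


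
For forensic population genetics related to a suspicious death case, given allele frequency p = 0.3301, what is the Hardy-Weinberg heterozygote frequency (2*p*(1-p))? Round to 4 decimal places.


Hardy-Weinberg heterozygote frequency:
q = 1 - p = 1 - 0.3301 = 0.6699
2pq = 2 * 0.3301 * 0.6699 = 0.4423

0.4423


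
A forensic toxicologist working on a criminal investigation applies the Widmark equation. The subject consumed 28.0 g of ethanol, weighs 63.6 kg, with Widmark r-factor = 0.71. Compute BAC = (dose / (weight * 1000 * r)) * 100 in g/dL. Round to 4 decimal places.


Applying the Widmark formula:
BAC = (dose_g / (body_wt * 1000 * r)) * 100
Denominator = 63.6 * 1000 * 0.71 = 45156
BAC = (28.0 / 45156) * 100
BAC = 0.0620 g/dL

0.0620


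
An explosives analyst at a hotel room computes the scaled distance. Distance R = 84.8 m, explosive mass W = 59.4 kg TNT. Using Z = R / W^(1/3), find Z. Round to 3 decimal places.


Scaled distance calculation:
W^(1/3) = 59.4^(1/3) = 3.901774
Z = R / W^(1/3) = 84.8 / 3.901774
Z = 21.734 m/kg^(1/3)

21.734


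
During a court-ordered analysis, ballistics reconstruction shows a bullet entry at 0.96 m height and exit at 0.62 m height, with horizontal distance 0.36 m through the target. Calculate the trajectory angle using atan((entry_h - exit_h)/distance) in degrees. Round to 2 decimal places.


Bullet trajectory angle:
Height difference = 0.96 - 0.62 = 0.34 m
angle = atan(0.34 / 0.36)
angle = atan(0.944444)
angle = 43.36 degrees

43.36


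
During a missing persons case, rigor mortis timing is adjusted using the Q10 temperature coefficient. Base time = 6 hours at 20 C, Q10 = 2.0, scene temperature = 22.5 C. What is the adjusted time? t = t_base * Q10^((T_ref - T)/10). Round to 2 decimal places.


Rigor mortis time adjustment:
Exponent = (T_ref - T_actual) / 10 = (20 - 22.5) / 10 = -0.25
Q10 factor = 2.0^-0.25 = 0.8409
t_adjusted = 6 * 0.8409 = 5.05 hours

5.05


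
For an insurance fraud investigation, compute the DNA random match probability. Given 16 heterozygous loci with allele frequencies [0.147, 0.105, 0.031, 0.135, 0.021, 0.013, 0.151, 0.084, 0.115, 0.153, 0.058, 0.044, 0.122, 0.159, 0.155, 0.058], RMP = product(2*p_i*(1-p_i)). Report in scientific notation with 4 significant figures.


Computing RMP for 16 loci:
Locus 1: 2 * 0.147 * 0.853 = 0.250782
Locus 2: 2 * 0.105 * 0.895 = 0.18795
Locus 3: 2 * 0.031 * 0.969 = 0.060078
Locus 4: 2 * 0.135 * 0.865 = 0.23355
Locus 5: 2 * 0.021 * 0.979 = 0.041118
Locus 6: 2 * 0.013 * 0.987 = 0.025662
Locus 7: 2 * 0.151 * 0.849 = 0.256398
Locus 8: 2 * 0.084 * 0.916 = 0.153888
Locus 9: 2 * 0.115 * 0.885 = 0.20355
Locus 10: 2 * 0.153 * 0.847 = 0.259182
Locus 11: 2 * 0.058 * 0.942 = 0.109272
Locus 12: 2 * 0.044 * 0.956 = 0.084128
Locus 13: 2 * 0.122 * 0.878 = 0.214232
Locus 14: 2 * 0.159 * 0.841 = 0.267438
Locus 15: 2 * 0.155 * 0.845 = 0.26195
Locus 16: 2 * 0.058 * 0.942 = 0.109272
RMP = 2.190e-14

2.190e-14
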